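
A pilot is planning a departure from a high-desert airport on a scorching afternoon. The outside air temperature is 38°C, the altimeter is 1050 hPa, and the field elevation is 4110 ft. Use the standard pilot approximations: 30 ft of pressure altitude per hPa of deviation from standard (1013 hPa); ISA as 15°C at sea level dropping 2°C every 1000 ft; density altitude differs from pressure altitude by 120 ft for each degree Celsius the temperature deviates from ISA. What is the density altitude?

Pressure altitude = 4110 + (1013 − 1050) × 30 = 4110 + (-1110) = 3000 ft.
ISA temperature at 3000 ft = 15 − 2 × (3000/1000) = 9°C.
ISA deviation = 38 − 9 = +29°C.
Density altitude = 3000 + 120 × (29) = 6480 ft.

6480 ft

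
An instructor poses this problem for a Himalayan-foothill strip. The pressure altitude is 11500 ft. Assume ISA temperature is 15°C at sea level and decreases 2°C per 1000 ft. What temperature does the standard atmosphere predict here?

ISA temperature = 15 − 2 × (11500/1000) = 15 − 23 = -8°C.

-8°C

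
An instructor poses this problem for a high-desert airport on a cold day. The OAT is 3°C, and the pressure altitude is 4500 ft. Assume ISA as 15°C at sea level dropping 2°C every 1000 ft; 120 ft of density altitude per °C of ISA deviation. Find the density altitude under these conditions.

4140 ft

ISA temperature at 4500 ft = 15 − 2 × (4500/1000) = 6°C.
ISA deviation = 3 − 6 = -3°C.
Density altitude = 4500 + 120 × (-3) = 4500 + (-360) = 4140 ft.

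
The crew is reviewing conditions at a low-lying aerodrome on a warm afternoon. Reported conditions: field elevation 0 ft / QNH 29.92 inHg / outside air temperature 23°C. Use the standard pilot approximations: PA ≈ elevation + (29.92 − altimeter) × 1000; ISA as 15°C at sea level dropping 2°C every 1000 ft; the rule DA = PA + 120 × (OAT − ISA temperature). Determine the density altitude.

960 ft

Pressure altitude = 0 + (29.92 − 29.92) × 1000 = 0 + (0) = 0 ft.
ISA temperature at 0 ft = 15 − 2 × (0/1000) = 15°C.
ISA deviation = 23 − 15 = +8°C.
Density altitude = 0 + 120 × (8) = 960 ft.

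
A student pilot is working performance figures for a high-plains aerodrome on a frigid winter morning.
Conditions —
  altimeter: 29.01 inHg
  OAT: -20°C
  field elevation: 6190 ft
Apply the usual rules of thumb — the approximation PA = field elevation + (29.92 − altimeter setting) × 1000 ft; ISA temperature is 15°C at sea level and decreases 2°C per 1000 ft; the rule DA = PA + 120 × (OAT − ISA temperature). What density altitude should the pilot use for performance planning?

4604 ft

Pressure altitude = 6190 + (29.92 − 29.01) × 1000 = 6190 + (+910) = 7100 ft.
ISA temperature at 7100 ft = 15 − 2 × (7100/1000) = 0.8°C.
ISA deviation = -20 − 0.8 = -20.8°C.
Density altitude = 7100 + 120 × (-20.8) = 4604 ft.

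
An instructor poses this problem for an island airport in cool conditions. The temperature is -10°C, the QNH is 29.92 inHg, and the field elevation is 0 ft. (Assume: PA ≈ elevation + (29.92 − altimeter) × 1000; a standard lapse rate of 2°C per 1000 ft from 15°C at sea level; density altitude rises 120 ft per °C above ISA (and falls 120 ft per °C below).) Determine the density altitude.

-3000 ft

Pressure altitude = 0 + (29.92 − 29.92) × 1000 = 0 + (0) = 0 ft.
ISA temperature at 0 ft = 15 − 2 × (0/1000) = 15°C.
ISA deviation = -10 − 15 = -25°C.
Density altitude = 0 + 120 × (-25) = -3000 ft.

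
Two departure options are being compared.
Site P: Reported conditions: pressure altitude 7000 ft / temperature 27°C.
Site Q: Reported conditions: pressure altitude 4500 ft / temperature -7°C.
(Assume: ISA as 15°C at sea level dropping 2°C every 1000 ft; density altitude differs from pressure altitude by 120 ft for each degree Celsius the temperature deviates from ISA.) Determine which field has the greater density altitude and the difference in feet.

Site P by 7180 ft

Site P: ISA temp = 1°C, deviation +26°C, DA = 7000 + 120 × 26 = 10120 ft.
Site Q: ISA temp = 6°C, deviation -13°C, DA = 4500 + 120 × (-13) = 2940 ft.
Site P is higher by 10120 − 2940 = 7180 ft.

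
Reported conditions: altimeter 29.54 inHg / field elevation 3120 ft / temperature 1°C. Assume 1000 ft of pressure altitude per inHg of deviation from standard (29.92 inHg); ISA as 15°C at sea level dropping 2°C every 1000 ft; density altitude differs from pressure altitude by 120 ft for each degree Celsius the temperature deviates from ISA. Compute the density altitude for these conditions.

2660 ft

Pressure altitude = 3120 + (29.92 − 29.54) × 1000 = 3120 + (+380) = 3500 ft.
ISA temperature at 3500 ft = 15 − 2 × (3500/1000) = 8°C.
ISA deviation = 1 − 8 = -7°C.
Density altitude = 3500 + 120 × (-7) = 2660 ft.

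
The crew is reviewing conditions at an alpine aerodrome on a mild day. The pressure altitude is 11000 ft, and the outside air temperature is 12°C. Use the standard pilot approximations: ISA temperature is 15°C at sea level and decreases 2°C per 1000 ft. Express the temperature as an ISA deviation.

ISA+19°C

ISA temperature at 11000 ft = 15 − 2 × (11000/1000) = -7°C.
Deviation = OAT − ISA = 12 − (-7) = +19°C.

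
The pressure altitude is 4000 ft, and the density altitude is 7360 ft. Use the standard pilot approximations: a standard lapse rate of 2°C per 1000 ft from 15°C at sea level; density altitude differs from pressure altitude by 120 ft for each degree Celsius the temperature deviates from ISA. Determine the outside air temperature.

Density altitude − pressure altitude = 7360 − 4000 = +3360 ft.
At 120 ft/°C that is an ISA deviation of 3360/120 = +28°C.
ISA temperature at 4000 ft = 15 − 2 × (4000/1000) = 7°C.
OAT = ISA + deviation = 7 + (+28) = 35°C.

35°C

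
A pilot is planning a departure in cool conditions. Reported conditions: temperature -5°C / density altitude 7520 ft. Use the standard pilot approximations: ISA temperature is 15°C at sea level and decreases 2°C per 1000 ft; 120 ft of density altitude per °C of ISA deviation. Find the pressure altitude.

DA = PA + 120 × (OAT − (15 − 2·PA/1000)) = PA + 120·OAT − 1800 + 0.24·PA = 1.24·PA + 120·OAT − 1800.
So 1.24·PA = 7520 − 120 × (-5) + 1800 = 9920.
PA = 9920 / 1.24 = 8000 ft.

8000 ft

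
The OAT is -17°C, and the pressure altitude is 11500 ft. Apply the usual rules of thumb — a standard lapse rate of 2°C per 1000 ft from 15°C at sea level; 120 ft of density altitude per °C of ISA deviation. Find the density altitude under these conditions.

10420 ft

ISA temperature at 11500 ft = 15 − 2 × (11500/1000) = -8°C.
ISA deviation = -17 − (-8) = -9°C.
Density altitude = 11500 + 120 × (-9) = 11500 + (-1080) = 10420 ft.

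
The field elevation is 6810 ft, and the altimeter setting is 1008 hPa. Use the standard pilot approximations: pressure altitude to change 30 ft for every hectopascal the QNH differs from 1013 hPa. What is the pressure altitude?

6960 ft

Pressure correction = (1013 − 1008) × 30 = +150 ft.
Pressure altitude = 6810 + (+150) = 6960 ft.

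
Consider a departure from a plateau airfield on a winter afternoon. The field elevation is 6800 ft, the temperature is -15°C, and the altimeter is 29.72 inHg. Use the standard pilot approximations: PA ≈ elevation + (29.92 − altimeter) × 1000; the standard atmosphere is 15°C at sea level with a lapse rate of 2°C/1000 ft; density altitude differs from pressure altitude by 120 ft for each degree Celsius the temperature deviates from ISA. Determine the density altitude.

5080 ft

Pressure altitude = 6800 + (29.92 − 29.72) × 1000 = 6800 + (+200) = 7000 ft.
ISA temperature at 7000 ft = 15 − 2 × (7000/1000) = 1°C.
ISA deviation = -15 − 1 = -16°C.
Density altitude = 7000 + 120 × (-16) = 5080 ft.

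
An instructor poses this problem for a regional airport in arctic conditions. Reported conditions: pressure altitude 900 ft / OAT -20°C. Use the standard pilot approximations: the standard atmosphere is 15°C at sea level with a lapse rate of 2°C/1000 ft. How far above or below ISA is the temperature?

ISA temperature at 900 ft = 15 − 2 × (900/1000) = 13.2°C.
Deviation = OAT − ISA = -20 − 13.2 = -33.2°C.

ISA-33.2°C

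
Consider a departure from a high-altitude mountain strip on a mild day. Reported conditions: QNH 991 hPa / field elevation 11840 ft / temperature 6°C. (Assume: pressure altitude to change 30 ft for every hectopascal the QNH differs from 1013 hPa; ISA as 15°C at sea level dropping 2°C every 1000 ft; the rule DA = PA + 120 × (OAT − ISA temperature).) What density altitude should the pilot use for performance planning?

Pressure altitude = 11840 + (1013 − 991) × 30 = 11840 + (+660) = 12500 ft.
ISA temperature at 12500 ft = 15 − 2 × (12500/1000) = -10°C.
ISA deviation = 6 − (-10) = +16°C.
Density altitude = 12500 + 120 × (16) = 14420 ft.

14420 ft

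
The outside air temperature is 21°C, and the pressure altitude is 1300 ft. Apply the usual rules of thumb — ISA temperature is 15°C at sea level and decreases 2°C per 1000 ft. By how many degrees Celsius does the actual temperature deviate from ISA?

ISA+8.6°C

ISA temperature at 1300 ft = 15 − 2 × (1300/1000) = 12.4°C.
Deviation = OAT − ISA = 21 − 12.4 = +8.6°C.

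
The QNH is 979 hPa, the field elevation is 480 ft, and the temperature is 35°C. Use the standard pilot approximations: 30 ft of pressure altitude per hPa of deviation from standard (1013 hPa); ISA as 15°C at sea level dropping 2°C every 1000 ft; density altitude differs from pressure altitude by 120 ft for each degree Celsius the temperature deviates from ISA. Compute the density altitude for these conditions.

Pressure altitude = 480 + (1013 − 979) × 30 = 480 + (+1020) = 1500 ft.
ISA temperature at 1500 ft = 15 − 2 × (1500/1000) = 12°C.
ISA deviation = 35 − 12 = +23°C.
Density altitude = 1500 + 120 × (23) = 4260 ft.

4260 ft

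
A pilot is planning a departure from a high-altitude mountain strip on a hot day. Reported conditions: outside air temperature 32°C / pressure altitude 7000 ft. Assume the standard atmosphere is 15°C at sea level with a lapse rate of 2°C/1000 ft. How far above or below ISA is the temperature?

ISA temperature at 7000 ft = 15 − 2 × (7000/1000) = 1°C.
Deviation = OAT − ISA = 32 − 1 = +31°C.

ISA+31°C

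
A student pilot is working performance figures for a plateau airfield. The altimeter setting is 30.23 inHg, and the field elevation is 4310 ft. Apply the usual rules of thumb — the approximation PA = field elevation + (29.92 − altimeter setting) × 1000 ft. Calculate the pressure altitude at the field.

4000 ft

Pressure correction = (29.92 − 30.23) × 1000 = -310 ft.
Pressure altitude = 4310 + (-310) = 4000 ft.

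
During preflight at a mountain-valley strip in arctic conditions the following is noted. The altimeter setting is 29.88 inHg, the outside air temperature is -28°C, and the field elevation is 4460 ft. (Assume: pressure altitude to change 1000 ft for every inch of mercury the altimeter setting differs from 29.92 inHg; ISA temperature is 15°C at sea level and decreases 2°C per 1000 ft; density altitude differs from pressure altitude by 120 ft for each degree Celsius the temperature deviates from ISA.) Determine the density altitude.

Pressure altitude = 4460 + (29.92 − 29.88) × 1000 = 4460 + (+40) = 4500 ft.
ISA temperature at 4500 ft = 15 − 2 × (4500/1000) = 6°C.
ISA deviation = -28 − 6 = -34°C.
Density altitude = 4500 + 120 × (-34) = 420 ft.

420 ft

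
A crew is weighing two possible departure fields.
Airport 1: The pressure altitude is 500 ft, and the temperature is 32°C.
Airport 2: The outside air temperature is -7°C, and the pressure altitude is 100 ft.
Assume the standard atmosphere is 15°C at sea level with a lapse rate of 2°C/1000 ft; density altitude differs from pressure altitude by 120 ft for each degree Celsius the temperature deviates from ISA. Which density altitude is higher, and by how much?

Airport 1 by 5176 ft

Airport 1: ISA temp = 14°C, deviation +18°C, DA = 500 + 120 × 18 = 2660 ft.
Airport 2: ISA temp = 14.8°C, deviation -21.8°C, DA = 100 + 120 × (-21.8) = -2516 ft.
Airport 1 is higher by 2660 − (-2516) = 5176 ft.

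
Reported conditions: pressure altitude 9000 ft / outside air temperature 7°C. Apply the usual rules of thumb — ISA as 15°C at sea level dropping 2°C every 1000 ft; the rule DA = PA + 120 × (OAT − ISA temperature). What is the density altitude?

ISA temperature at 9000 ft = 15 − 2 × (9000/1000) = -3°C.
ISA deviation = 7 − (-3) = +10°C.
Density altitude = 9000 + 120 × (10) = 9000 + (+1200) = 10200 ft.

10200 ft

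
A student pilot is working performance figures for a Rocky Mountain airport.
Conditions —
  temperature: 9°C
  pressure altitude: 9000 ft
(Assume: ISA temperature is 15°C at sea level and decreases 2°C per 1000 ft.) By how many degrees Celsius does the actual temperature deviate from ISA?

ISA temperature at 9000 ft = 15 − 2 × (9000/1000) = -3°C.
Deviation = OAT − ISA = 9 − (-3) = +12°C.

ISA+12°C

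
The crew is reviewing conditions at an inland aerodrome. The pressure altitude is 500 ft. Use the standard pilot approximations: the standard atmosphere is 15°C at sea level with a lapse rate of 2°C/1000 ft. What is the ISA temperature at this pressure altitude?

ISA temperature = 15 − 2 × (500/1000) = 15 − 1 = 14°C.

14°C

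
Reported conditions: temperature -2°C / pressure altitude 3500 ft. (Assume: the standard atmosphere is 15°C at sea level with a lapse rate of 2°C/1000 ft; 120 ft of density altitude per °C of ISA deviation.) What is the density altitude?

2300 ft

ISA temperature at 3500 ft = 15 − 2 × (3500/1000) = 8°C.
ISA deviation = -2 − 8 = -10°C.
Density altitude = 3500 + 120 × (-10) = 3500 + (-1200) = 2300 ft.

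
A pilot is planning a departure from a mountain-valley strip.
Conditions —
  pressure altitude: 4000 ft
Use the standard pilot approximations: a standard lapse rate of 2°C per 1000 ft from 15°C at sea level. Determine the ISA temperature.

ISA temperature = 15 − 2 × (4000/1000) = 15 − 8 = 7°C.

7°C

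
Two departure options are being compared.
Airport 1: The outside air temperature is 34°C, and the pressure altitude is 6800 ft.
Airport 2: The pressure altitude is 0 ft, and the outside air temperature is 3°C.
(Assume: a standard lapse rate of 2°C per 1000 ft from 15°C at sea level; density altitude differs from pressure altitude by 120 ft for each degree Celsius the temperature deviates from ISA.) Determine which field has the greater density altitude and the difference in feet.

Airport 1 by 12152 ft

Airport 1: ISA temp = 1.4°C, deviation +32.6°C, DA = 6800 + 120 × 32.6 = 10712 ft.
Airport 2: ISA temp = 15°C, deviation -12°C, DA = 0 + 120 × (-12) = -1440 ft.
Airport 1 is higher by 10712 − (-1440) = 12152 ft.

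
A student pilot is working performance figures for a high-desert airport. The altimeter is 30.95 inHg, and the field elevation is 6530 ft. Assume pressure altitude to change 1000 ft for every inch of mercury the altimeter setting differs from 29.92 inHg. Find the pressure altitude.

5500 ft

Pressure correction = (29.92 − 30.95) × 1000 = -1030 ft.
Pressure altitude = 6530 + (-1030) = 5500 ft.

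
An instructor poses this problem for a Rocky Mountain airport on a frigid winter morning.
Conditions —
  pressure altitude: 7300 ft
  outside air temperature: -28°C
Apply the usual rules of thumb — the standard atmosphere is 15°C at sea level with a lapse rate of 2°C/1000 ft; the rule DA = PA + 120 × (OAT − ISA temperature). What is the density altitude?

3892 ft

ISA temperature at 7300 ft = 15 − 2 × (7300/1000) = 0.4°C.
ISA deviation = -28 − 0.4 = -28.4°C.
Density altitude = 7300 + 120 × (-28.4) = 7300 + (-3408) = 3892 ft.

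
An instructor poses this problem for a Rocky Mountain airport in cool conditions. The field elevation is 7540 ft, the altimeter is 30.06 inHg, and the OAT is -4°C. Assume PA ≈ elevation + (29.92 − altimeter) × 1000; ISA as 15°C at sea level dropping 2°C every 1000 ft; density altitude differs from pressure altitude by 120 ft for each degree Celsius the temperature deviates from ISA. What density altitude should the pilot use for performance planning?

6896 ft

Pressure altitude = 7540 + (29.92 − 30.06) × 1000 = 7540 + (-140) = 7400 ft.
ISA temperature at 7400 ft = 15 − 2 × (7400/1000) = 0.2°C.
ISA deviation = -4 − 0.2 = -4.2°C.
Density altitude = 7400 + 120 × (-4.2) = 6896 ft.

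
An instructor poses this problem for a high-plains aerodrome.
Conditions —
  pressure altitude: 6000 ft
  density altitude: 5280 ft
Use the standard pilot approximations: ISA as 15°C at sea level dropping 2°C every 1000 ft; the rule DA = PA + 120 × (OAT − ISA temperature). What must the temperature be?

Density altitude − pressure altitude = 5280 − 6000 = -720 ft.
At 120 ft/°C that is an ISA deviation of -720/120 = -6°C.
ISA temperature at 6000 ft = 15 − 2 × (6000/1000) = 3°C.
OAT = ISA + deviation = 3 + (-6) = -3°C.

-3°C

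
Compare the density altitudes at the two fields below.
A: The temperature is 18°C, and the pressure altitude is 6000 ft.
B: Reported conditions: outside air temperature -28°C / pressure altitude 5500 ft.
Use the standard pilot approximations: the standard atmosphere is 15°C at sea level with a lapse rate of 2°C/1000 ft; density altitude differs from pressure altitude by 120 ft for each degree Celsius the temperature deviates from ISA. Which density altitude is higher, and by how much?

A by 6140 ft

A: ISA temp = 3°C, deviation +15°C, DA = 6000 + 120 × 15 = 7800 ft.
B: ISA temp = 4°C, deviation -32°C, DA = 5500 + 120 × (-32) = 1660 ft.
A is higher by 7800 − 1660 = 6140 ft.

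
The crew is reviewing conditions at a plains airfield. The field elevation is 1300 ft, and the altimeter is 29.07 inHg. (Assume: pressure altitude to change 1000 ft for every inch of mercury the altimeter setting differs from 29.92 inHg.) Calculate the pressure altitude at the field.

2150 ft

Pressure correction = (29.92 − 29.07) × 1000 = +850 ft.
Pressure altitude = 1300 + (+850) = 2150 ft.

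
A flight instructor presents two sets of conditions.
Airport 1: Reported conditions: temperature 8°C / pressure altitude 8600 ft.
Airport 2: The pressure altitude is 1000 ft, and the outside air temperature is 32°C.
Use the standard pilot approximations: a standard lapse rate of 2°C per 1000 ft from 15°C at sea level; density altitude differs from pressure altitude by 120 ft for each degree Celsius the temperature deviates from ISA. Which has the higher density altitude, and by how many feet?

Airport 1 by 6544 ft

Airport 1: ISA temp = -2.2°C, deviation +10.2°C, DA = 8600 + 120 × 10.2 = 9824 ft.
Airport 2: ISA temp = 13°C, deviation +19°C, DA = 1000 + 120 × 19 = 3280 ft.
Airport 1 is higher by 9824 − 3280 = 6544 ft.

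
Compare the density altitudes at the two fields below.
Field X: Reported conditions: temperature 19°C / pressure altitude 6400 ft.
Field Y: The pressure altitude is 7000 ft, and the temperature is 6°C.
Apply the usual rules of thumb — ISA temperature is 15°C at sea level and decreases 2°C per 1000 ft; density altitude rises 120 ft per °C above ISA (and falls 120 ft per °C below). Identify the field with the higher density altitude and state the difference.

Field X: ISA temp = 2.2°C, deviation +16.8°C, DA = 6400 + 120 × 16.8 = 8416 ft.
Field Y: ISA temp = 1°C, deviation +5°C, DA = 7000 + 120 × 5 = 7600 ft.
Field X is higher by 8416 − 7600 = 816 ft.

Field X by 816 ft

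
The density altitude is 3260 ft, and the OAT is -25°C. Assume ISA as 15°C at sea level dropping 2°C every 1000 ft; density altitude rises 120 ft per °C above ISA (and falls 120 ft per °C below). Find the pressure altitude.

DA = PA + 120 × (OAT − (15 − 2·PA/1000)) = PA + 120·OAT − 1800 + 0.24·PA = 1.24·PA + 120·OAT − 1800.
So 1.24·PA = 3260 − 120 × (-25) + 1800 = 8060.
PA = 8060 / 1.24 = 6500 ft.

6500 ft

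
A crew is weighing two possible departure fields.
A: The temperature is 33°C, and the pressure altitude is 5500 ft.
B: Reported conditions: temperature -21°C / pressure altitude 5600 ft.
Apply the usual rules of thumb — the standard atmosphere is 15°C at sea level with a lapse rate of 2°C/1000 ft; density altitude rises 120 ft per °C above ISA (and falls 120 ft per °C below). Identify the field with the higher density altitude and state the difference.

A: ISA temp = 4°C, deviation +29°C, DA = 5500 + 120 × 29 = 8980 ft.
B: ISA temp = 3.8°C, deviation -24.8°C, DA = 5600 + 120 × (-24.8) = 2624 ft.
A is higher by 8980 − 2624 = 6356 ft.

A by 6356 ft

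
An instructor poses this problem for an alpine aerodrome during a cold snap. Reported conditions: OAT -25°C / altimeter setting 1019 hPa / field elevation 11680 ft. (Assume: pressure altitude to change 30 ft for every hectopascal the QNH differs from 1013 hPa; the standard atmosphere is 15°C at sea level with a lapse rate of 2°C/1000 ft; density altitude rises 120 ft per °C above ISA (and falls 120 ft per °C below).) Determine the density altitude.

9460 ft

Pressure altitude = 11680 + (1013 − 1019) × 30 = 11680 + (-180) = 11500 ft.
ISA temperature at 11500 ft = 15 − 2 × (11500/1000) = -8°C.
ISA deviation = -25 − (-8) = -17°C.
Density altitude = 11500 + 120 × (-17) = 9460 ft.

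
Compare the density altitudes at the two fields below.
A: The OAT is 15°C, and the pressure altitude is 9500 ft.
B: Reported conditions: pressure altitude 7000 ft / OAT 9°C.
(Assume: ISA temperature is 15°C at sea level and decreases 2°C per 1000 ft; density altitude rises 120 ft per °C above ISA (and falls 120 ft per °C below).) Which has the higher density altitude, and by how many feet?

A: ISA temp = -4°C, deviation +19°C, DA = 9500 + 120 × 19 = 11780 ft.
B: ISA temp = 1°C, deviation +8°C, DA = 7000 + 120 × 8 = 7960 ft.
A is higher by 11780 − 7960 = 3820 ft.

A by 3820 ft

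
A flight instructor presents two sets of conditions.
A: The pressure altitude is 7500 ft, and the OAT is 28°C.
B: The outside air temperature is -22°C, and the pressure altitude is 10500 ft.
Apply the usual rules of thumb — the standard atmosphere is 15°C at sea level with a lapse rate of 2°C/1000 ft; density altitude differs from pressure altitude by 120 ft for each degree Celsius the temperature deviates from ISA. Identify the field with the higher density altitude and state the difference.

A by 2280 ft

A: ISA temp = 0°C, deviation +28°C, DA = 7500 + 120 × 28 = 10860 ft.
B: ISA temp = -6°C, deviation -16°C, DA = 10500 + 120 × (-16) = 8580 ft.
A is higher by 10860 − 8580 = 2280 ft.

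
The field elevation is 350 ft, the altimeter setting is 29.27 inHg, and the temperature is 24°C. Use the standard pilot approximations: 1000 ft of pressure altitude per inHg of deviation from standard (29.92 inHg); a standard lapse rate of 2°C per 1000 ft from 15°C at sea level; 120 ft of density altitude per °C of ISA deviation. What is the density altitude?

2320 ft

Pressure altitude = 350 + (29.92 − 29.27) × 1000 = 350 + (+650) = 1000 ft.
ISA temperature at 1000 ft = 15 − 2 × (1000/1000) = 13°C.
ISA deviation = 24 − 13 = +11°C.
Density altitude = 1000 + 120 × (11) = 2320 ft.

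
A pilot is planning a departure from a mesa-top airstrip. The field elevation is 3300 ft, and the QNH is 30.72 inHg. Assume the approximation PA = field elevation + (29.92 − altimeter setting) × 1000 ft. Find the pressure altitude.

Pressure correction = (29.92 − 30.72) × 1000 = -800 ft.
Pressure altitude = 3300 + (-800) = 2500 ft.

2500 ft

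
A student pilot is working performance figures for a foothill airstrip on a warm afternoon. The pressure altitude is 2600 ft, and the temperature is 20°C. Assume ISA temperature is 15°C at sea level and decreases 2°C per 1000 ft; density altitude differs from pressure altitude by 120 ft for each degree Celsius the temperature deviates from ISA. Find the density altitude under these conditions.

3824 ft

ISA temperature at 2600 ft = 15 − 2 × (2600/1000) = 9.8°C.
ISA deviation = 20 − 9.8 = +10.2°C.
Density altitude = 2600 + 120 × (10.2) = 2600 + (+1224) = 3824 ft.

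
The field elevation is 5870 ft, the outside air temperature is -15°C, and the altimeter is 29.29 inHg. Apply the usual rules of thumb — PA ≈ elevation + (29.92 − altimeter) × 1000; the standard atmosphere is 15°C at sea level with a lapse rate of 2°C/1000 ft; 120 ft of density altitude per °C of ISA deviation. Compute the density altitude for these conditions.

4460 ft

Pressure altitude = 5870 + (29.92 − 29.29) × 1000 = 5870 + (+630) = 6500 ft.
ISA temperature at 6500 ft = 15 − 2 × (6500/1000) = 2°C.
ISA deviation = -15 − 2 = -17°C.
Density altitude = 6500 + 120 × (-17) = 4460 ft.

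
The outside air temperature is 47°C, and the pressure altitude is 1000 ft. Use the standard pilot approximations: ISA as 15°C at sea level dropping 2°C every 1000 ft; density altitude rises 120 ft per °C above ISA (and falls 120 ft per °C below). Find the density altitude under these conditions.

ISA temperature at 1000 ft = 15 − 2 × (1000/1000) = 13°C.
ISA deviation = 47 − 13 = +34°C.
Density altitude = 1000 + 120 × (34) = 1000 + (+4080) = 5080 ft.

5080 ft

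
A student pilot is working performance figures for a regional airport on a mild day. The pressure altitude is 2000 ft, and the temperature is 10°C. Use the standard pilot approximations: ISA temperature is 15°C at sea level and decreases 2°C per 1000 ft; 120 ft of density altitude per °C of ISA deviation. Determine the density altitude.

1880 ft

ISA temperature at 2000 ft = 15 − 2 × (2000/1000) = 11°C.
ISA deviation = 10 − 11 = -1°C.
Density altitude = 2000 + 120 × (-1) = 2000 + (-120) = 1880 ft.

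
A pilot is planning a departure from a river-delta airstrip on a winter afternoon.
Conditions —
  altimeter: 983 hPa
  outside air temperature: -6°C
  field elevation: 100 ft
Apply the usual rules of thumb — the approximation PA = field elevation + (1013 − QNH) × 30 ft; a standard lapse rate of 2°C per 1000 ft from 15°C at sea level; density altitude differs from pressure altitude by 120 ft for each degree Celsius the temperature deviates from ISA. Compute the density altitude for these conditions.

Pressure altitude = 100 + (1013 − 983) × 30 = 100 + (+900) = 1000 ft.
ISA temperature at 1000 ft = 15 − 2 × (1000/1000) = 13°C.
ISA deviation = -6 − 13 = -19°C.
Density altitude = 1000 + 120 × (-19) = -1280 ft.

-1280 ft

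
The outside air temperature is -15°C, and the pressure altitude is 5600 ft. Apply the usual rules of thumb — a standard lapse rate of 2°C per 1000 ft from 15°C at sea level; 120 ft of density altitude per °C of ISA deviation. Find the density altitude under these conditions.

ISA temperature at 5600 ft = 15 − 2 × (5600/1000) = 3.8°C.
ISA deviation = -15 − 3.8 = -18.8°C.
Density altitude = 5600 + 120 × (-18.8) = 5600 + (-2256) = 3344 ft.

3344 ft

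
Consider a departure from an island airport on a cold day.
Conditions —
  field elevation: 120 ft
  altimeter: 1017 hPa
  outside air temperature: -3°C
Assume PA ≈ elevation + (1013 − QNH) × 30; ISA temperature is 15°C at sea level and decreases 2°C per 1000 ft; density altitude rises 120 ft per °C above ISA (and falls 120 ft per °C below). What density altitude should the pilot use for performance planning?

-2160 ft

Pressure altitude = 120 + (1013 − 1017) × 30 = 120 + (-120) = 0 ft.
ISA temperature at 0 ft = 15 − 2 × (0/1000) = 15°C.
ISA deviation = -3 − 15 = -18°C.
Density altitude = 0 + 120 × (-18) = -2160 ft.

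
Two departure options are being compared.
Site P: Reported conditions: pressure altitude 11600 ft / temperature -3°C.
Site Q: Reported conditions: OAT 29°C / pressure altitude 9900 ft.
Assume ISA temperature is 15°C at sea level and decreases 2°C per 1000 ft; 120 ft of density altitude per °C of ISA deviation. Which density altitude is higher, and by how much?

Site Q by 1732 ft

Site P: ISA temp = -8.2°C, deviation +5.2°C, DA = 11600 + 120 × 5.2 = 12224 ft.
Site Q: ISA temp = -4.8°C, deviation +33.8°C, DA = 9900 + 120 × 33.8 = 13956 ft.
Site Q is higher by 13956 − 12224 = 1732 ft.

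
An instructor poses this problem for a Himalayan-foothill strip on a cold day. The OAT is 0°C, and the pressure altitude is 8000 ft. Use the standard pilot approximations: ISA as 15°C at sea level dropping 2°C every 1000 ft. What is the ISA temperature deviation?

ISA temperature at 8000 ft = 15 − 2 × (8000/1000) = -1°C.
Deviation = OAT − ISA = 0 − (-1) = +1°C.

ISA+1°C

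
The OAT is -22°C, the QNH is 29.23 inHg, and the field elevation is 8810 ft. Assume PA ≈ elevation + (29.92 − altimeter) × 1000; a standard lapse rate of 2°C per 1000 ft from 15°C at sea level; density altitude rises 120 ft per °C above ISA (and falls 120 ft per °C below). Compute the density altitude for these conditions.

Pressure altitude = 8810 + (29.92 − 29.23) × 1000 = 8810 + (+690) = 9500 ft.
ISA temperature at 9500 ft = 15 − 2 × (9500/1000) = -4°C.
ISA deviation = -22 − (-4) = -18°C.
Density altitude = 9500 + 120 × (-18) = 7340 ft.

7340 ft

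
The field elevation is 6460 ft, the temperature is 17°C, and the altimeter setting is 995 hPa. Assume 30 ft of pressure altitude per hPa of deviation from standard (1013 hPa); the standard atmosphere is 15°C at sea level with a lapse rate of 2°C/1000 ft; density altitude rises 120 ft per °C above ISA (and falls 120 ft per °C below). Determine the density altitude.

8920 ft

Pressure altitude = 6460 + (1013 − 995) × 30 = 6460 + (+540) = 7000 ft.
ISA temperature at 7000 ft = 15 − 2 × (7000/1000) = 1°C.
ISA deviation = 17 − 1 = +16°C.
Density altitude = 7000 + 120 × (16) = 8920 ft.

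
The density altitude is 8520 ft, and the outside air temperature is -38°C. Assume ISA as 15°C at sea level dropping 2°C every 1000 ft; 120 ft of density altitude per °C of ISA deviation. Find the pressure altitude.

12000 ft

DA = PA + 120 × (OAT − (15 − 2·PA/1000)) = PA + 120·OAT − 1800 + 0.24·PA = 1.24·PA + 120·OAT − 1800.
So 1.24·PA = 8520 − 120 × (-38) + 1800 = 14880.
PA = 14880 / 1.24 = 12000 ft.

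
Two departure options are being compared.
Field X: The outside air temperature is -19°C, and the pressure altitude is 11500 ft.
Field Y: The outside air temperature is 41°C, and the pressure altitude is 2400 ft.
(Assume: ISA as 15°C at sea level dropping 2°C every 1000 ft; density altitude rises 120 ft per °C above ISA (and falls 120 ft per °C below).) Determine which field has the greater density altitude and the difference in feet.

Field X: ISA temp = -8°C, deviation -11°C, DA = 11500 + 120 × (-11) = 10180 ft.
Field Y: ISA temp = 10.2°C, deviation +30.8°C, DA = 2400 + 120 × 30.8 = 6096 ft.
Field X is higher by 10180 − 6096 = 4084 ft.

Field X by 4084 ft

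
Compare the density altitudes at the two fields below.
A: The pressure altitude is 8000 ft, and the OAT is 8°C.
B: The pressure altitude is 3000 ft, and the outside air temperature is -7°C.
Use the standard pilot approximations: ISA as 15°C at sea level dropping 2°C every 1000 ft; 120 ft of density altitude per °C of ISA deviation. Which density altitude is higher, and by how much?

A: ISA temp = -1°C, deviation +9°C, DA = 8000 + 120 × 9 = 9080 ft.
B: ISA temp = 9°C, deviation -16°C, DA = 3000 + 120 × (-16) = 1080 ft.
A is higher by 9080 − 1080 = 8000 ft.

A by 8000 ft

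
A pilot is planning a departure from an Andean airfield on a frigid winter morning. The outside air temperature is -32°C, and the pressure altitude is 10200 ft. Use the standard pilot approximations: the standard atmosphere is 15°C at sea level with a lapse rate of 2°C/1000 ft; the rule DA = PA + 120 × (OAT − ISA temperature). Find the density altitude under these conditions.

ISA temperature at 10200 ft = 15 − 2 × (10200/1000) = -5.4°C.
ISA deviation = -32 − (-5.4) = -26.6°C.
Density altitude = 10200 + 120 × (-26.6) = 10200 + (-3192) = 7008 ft.

7008 ft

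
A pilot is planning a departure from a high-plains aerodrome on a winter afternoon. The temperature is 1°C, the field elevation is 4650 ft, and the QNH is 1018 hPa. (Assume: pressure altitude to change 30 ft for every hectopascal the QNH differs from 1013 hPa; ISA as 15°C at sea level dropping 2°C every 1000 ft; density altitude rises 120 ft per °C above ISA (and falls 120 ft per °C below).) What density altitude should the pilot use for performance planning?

3900 ft

Pressure altitude = 4650 + (1013 − 1018) × 30 = 4650 + (-150) = 4500 ft.
ISA temperature at 4500 ft = 15 − 2 × (4500/1000) = 6°C.
ISA deviation = 1 − 6 = -5°C.
Density altitude = 4500 + 120 × (-5) = 3900 ft.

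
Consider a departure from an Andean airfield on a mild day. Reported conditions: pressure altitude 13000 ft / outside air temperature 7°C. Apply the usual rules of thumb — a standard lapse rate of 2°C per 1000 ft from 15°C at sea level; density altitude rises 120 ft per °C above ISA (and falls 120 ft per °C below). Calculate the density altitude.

15160 ft

ISA temperature at 13000 ft = 15 − 2 × (13000/1000) = -11°C.
ISA deviation = 7 − (-11) = +18°C.
Density altitude = 13000 + 120 × (18) = 13000 + (+2160) = 15160 ft.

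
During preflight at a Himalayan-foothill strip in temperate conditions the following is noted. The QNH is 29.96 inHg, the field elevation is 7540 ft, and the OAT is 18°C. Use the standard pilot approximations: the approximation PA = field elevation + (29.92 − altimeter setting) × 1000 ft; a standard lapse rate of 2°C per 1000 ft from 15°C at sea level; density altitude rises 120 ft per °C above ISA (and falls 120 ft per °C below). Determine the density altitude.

Pressure altitude = 7540 + (29.92 − 29.96) × 1000 = 7540 + (-40) = 7500 ft.
ISA temperature at 7500 ft = 15 − 2 × (7500/1000) = 0°C.
ISA deviation = 18 − 0 = +18°C.
Density altitude = 7500 + 120 × (18) = 9660 ft.

9660 ft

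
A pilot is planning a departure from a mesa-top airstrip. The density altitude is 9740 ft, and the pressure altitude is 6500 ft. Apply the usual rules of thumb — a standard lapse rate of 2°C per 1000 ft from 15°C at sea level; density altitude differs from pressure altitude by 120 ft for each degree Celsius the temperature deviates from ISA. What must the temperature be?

Density altitude − pressure altitude = 9740 − 6500 = +3240 ft.
At 120 ft/°C that is an ISA deviation of 3240/120 = +27°C.
ISA temperature at 6500 ft = 15 − 2 × (6500/1000) = 2°C.
OAT = ISA + deviation = 2 + (+27) = 29°C.

29°C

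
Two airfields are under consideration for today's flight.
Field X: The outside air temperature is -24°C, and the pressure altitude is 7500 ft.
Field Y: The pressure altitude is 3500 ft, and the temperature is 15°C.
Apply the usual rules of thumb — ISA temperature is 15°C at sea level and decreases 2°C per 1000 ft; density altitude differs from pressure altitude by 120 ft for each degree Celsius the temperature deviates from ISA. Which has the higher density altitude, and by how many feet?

Field X by 280 ft

Field X: ISA temp = 0°C, deviation -24°C, DA = 7500 + 120 × (-24) = 4620 ft.
Field Y: ISA temp = 8°C, deviation +7°C, DA = 3500 + 120 × 7 = 4340 ft.
Field X is higher by 4620 − 4340 = 280 ft.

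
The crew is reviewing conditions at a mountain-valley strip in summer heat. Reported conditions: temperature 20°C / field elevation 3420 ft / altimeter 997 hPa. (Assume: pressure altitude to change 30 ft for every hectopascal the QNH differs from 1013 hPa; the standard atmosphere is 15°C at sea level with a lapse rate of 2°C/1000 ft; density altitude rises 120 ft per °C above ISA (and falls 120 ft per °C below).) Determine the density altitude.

Pressure altitude = 3420 + (1013 − 997) × 30 = 3420 + (+480) = 3900 ft.
ISA temperature at 3900 ft = 15 − 2 × (3900/1000) = 7.2°C.
ISA deviation = 20 − 7.2 = +12.8°C.
Density altitude = 3900 + 120 × (12.8) = 5436 ft.

5436 ft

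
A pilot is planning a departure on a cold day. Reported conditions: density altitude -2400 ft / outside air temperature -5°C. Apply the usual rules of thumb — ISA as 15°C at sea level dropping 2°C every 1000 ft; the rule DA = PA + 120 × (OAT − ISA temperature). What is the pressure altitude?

DA = PA + 120 × (OAT − (15 − 2·PA/1000)) = PA + 120·OAT − 1800 + 0.24·PA = 1.24·PA + 120·OAT − 1800.
So 1.24·PA = -2400 − 120 × (-5) + 1800 = 0.
PA = 0 / 1.24 = 0 ft.

0 ft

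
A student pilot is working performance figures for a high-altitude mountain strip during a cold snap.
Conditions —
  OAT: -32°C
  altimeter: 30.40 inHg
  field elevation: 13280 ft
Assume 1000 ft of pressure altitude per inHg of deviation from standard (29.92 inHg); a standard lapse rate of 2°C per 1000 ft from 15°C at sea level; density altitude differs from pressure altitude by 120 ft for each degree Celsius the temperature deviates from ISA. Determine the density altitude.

Pressure altitude = 13280 + (29.92 − 30.40) × 1000 = 13280 + (-480) = 12800 ft.
ISA temperature at 12800 ft = 15 − 2 × (12800/1000) = -10.6°C.
ISA deviation = -32 − (-10.6) = -21.4°C.
Density altitude = 12800 + 120 × (-21.4) = 10232 ft.

10232 ft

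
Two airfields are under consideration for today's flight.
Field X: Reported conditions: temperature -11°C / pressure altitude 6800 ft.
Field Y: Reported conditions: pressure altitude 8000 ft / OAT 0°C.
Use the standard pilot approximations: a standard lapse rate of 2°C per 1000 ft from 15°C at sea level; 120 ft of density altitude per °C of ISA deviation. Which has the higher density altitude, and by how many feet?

Field X: ISA temp = 1.4°C, deviation -12.4°C, DA = 6800 + 120 × (-12.4) = 5312 ft.
Field Y: ISA temp = -1°C, deviation +1°C, DA = 8000 + 120 × 1 = 8120 ft.
Field Y is higher by 8120 − 5312 = 2808 ft.

Field Y by 2808 ft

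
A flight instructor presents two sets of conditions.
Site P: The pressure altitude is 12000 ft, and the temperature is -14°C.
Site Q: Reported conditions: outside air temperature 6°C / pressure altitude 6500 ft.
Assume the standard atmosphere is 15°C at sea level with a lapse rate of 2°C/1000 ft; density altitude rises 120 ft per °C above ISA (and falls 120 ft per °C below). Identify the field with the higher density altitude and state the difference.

Site P by 4420 ft

Site P: ISA temp = -9°C, deviation -5°C, DA = 12000 + 120 × (-5) = 11400 ft.
Site Q: ISA temp = 2°C, deviation +4°C, DA = 6500 + 120 × 4 = 6980 ft.
Site P is higher by 11400 − 6980 = 4420 ft.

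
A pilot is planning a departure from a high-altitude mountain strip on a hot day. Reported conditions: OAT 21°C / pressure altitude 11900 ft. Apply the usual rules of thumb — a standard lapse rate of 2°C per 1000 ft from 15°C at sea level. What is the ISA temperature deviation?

ISA+29.8°C

ISA temperature at 11900 ft = 15 − 2 × (11900/1000) = -8.8°C.
Deviation = OAT − ISA = 21 − (-8.8) = +29.8°C.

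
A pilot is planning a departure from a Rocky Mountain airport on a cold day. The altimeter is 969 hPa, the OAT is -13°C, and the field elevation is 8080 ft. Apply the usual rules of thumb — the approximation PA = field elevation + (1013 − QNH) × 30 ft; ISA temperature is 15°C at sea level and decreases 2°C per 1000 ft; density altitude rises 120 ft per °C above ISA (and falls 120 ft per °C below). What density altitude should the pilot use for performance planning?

8296 ft

Pressure altitude = 8080 + (1013 − 969) × 30 = 8080 + (+1320) = 9400 ft.
ISA temperature at 9400 ft = 15 − 2 × (9400/1000) = -3.8°C.
ISA deviation = -13 − (-3.8) = -9.2°C.
Density altitude = 9400 + 120 × (-9.2) = 8296 ft.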